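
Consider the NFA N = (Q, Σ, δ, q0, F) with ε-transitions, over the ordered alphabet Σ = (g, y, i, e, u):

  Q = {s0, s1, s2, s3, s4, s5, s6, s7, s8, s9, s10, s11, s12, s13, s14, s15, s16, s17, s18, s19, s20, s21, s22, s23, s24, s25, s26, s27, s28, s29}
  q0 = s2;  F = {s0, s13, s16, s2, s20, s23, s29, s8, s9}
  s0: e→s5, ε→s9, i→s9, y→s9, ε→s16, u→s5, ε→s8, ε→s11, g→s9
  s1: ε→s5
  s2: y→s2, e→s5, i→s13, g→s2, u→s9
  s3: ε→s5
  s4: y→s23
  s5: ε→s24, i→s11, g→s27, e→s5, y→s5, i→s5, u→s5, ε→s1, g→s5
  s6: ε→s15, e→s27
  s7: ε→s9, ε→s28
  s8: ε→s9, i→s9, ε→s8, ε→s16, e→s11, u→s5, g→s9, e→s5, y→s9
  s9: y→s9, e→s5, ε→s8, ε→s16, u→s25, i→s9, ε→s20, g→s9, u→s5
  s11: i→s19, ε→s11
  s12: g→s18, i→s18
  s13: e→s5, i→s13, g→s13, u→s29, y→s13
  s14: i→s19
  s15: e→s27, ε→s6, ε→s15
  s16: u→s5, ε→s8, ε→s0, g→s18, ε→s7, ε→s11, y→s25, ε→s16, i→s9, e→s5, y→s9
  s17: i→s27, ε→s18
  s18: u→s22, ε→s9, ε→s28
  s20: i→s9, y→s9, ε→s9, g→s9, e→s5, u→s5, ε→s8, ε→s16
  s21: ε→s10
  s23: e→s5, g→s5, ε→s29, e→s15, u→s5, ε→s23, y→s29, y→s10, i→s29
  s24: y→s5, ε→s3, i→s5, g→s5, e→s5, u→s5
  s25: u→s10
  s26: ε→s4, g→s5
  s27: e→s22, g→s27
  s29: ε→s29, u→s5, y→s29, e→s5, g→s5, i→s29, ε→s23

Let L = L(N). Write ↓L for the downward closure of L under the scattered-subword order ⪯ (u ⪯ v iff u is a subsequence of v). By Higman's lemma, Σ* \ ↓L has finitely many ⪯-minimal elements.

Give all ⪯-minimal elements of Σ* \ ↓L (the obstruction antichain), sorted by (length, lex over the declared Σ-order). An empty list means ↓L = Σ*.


|Q|=30, |F|=9, |δ|=113 (38 ε).
min D↑ (5 st, q0=0, F={2}): 0:g→0,y→0,i→1,e→2,u→3 1:g→1,y→1,i→1,e→2,u→4 2:g→2,y→2,i→2,e→2,u→2 3:g→3,y→3,i→3,e→2,u→2 4:g→2,y→4,i→4,e→2,u→2 [Hopcroft].
'e': |S_i|=[24, 10] end={s1,s11,s15,s19,s22,s24,s27,s3,s5,s6} ∉↓L; 1/1 deletions ∈↓L.
'uu': |S_i|=[24, 22, 10] end={s1,s10,s11,s19,s22,s24,s25,s27,s3,s5} rej; 2/2 del acc.
'iug': |S_i|=[24, 23, 14, 8] end={s1,s11,s19,s22,s24,s27,s3,s5} — reject; 3/3 deletions ∈↓L.
3 obstructions.

A = [e, uu, iug].


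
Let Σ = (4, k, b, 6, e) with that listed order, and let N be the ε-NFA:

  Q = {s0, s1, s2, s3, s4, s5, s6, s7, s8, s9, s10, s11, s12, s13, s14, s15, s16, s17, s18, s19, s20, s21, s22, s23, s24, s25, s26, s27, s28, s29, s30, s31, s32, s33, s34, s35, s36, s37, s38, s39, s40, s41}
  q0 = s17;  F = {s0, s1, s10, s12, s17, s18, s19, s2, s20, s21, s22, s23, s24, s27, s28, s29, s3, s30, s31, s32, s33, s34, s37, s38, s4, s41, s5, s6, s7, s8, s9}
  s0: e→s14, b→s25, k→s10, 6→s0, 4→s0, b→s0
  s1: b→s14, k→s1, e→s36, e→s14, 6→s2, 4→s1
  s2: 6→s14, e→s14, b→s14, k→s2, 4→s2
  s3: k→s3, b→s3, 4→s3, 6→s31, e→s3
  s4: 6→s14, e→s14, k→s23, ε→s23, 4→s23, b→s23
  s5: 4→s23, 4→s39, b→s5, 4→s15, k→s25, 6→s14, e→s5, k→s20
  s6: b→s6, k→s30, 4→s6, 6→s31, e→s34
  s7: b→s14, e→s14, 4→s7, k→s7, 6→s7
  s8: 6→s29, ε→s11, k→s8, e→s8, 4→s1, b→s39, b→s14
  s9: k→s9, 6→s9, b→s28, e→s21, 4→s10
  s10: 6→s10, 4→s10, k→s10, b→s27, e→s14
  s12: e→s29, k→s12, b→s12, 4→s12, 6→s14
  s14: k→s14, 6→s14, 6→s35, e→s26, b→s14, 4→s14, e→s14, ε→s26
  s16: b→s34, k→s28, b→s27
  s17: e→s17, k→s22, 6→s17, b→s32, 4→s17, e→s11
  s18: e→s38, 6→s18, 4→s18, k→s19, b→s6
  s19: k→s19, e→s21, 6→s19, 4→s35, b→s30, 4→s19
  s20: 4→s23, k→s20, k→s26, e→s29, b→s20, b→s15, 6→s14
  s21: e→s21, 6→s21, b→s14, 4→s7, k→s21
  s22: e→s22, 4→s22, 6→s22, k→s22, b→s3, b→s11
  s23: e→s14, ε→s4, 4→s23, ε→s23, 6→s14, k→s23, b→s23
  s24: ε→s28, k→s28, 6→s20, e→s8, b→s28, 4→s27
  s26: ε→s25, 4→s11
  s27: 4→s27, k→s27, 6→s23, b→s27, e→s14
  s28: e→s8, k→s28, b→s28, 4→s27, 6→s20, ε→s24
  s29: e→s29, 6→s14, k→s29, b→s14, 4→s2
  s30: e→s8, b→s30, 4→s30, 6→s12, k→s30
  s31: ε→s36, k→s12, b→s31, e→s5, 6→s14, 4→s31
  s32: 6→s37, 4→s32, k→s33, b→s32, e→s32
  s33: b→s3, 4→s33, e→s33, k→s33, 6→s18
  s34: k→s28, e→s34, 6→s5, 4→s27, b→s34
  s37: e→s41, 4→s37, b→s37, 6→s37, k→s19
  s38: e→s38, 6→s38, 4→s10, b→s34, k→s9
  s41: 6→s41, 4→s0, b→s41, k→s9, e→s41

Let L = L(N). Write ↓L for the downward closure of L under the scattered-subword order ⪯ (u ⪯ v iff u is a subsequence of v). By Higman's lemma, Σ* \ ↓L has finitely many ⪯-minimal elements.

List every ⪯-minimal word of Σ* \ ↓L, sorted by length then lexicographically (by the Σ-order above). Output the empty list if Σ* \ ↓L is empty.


|Q|=42, |F|=31, |δ|=186 (9 ε).
min D↑ (30 st, q0=0, F={11}): 0:4→0,k→1,b→2,6→0,e→0 1:4→1,k→1,b→3,6→1,e→1 2:4→2,k→4,b→2,6→5,e→2 3:4→3,k→3,b→3,6→6,e→3 4:4→4,k→4,b→3,6→7,e→4 5:4→5,k→8,b→5,6→5,e→9 6:4→6,k→10,b→6,6→11,e→12 7:4→7,k→8,b→13,6→7,e→14 8:4→8,k→8,b→15,6→8,e→16 9:4→17,k→18,b→9,6→9,e→9 10:4→10,k→10,b→10,6→11,e→19 11:4→11,k→11,b→11,6→11,e→11 12:4→20,k→21,b→12,6→11,e→12 13:4→13,k→15,b→13,6→6,e→22 14:4→23,k→18,b→22,6→14,e→14 15:4→15,k→15,b→15,6→10,e→24 16:4→25,k→16,b→11,6→16,e→16 17:4→17,k→23,b→17,6→17,e→11 18:4→23,k→18,b→26,6→18,e→16 19:4→27,k→19,b→11,6→11,e→19 20:4→20,k→20,b→20,6→11,e→11 21:4→20,k→21,b→21,6→11,e→19 22:4→28,k→26,b→22,6→12,e→22 23:4→23,k→23,b→28,6→23,e→11 24:4→29,k→24,b→11,6→19,e→24 25:4→25,k→25,b→11,6→25,e→11 26:4→28,k→26,b→26,6→21,e→24 27:4→27,k→27,b→11,6→11,e→11 28:4→28,k→28,b→28,6→20,e→11 29:4→29,k→29,b→11,6→27,e→11 (ε-aug+det+¬).
'kb66': N↓-sim [39, 34, 25, 16, 5] end={s11,s14,s25,s26,s35} ∉↓L; 4/4 deletions ∈↓L.
'b6keb': run [39, 37, 34, 25, 13, 6] end={s11,s14,s25,s26,s35,s39} — reject; 5/5 deletions ∈↓L.
'b6e4e': run [39, 37, 34, 27, 16, 6] end={s11,s14,s25,s26,s35,s36} — reject; 5/5 deletions ∈↓L.
3 words, ⪯-incomp.

min(Σ*\↓L) = [kb66, b6keb, b6e4e].


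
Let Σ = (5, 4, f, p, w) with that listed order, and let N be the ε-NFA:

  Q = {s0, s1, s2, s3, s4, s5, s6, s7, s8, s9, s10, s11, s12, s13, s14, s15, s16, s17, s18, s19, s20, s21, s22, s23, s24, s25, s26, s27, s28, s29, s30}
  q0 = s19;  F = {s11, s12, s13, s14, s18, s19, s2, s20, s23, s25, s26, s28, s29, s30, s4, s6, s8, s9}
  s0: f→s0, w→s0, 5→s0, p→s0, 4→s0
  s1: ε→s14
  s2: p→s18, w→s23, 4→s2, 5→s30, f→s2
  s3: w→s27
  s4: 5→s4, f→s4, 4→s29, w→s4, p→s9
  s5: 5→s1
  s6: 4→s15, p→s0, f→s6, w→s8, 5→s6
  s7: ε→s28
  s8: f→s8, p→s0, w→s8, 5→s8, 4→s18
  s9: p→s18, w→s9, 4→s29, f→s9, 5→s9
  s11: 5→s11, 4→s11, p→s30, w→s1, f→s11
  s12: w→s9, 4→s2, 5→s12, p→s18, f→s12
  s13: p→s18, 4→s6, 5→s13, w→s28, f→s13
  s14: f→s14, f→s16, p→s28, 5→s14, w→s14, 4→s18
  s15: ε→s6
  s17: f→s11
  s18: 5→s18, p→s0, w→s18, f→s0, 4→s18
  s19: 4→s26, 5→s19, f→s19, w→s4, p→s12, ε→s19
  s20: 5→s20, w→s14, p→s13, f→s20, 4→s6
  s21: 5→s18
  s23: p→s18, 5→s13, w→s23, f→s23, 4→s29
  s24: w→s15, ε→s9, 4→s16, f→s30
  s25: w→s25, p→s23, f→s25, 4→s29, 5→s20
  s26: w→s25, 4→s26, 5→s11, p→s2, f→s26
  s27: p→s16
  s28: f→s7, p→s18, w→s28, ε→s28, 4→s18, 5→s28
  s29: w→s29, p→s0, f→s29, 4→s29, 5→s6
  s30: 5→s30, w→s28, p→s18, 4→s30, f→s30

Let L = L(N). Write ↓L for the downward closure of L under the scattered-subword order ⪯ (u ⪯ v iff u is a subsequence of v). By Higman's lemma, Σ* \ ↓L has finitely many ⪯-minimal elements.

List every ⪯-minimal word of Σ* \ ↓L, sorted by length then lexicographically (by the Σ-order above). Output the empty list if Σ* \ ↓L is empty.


|Q|=31, |F|=18, |δ|=110 (6 ε).
min D↑ (19 st, q0=0, F={14}): 0:5→0,4→1,f→0,p→2,w→3 1:5→4,4→1,f→1,p→5,w→6 2:5→2,4→5,f→2,p→7,w→8 3:5→3,4→9,f→3,p→8,w→3 4:5→4,4→4,f→4,p→10,w→11 5:5→10,4→5,f→5,p→7,w→12 6:5→13,4→9,f→6,p→12,w→6 7:5→7,4→7,f→14,p→14,w→7 8:5→8,4→9,f→8,p→7,w→8 9:5→15,4→9,f→9,p→14,w→9 10:5→10,4→10,f→10,p→7,w→16 11:5→11,4→7,f→11,p→16,w→11 12:5→17,4→9,f→12,p→7,w→12 13:5→13,4→15,f→13,p→17,w→11 14:5→14,4→14,f→14,p→14,w→14 15:5→15,4→15,f→15,p→14,w→18 16:5→16,4→7,f→16,p→7,w→16 17:5→17,4→15,f→17,p→7,w→16 18:5→18,4→7,f→18,p→14,w→18.
'ppf': run [23, 14, 2, 1] end={s0} rej; 3/3 deletions ∈↓L.
'ppp': N↓-sim [23, 14, 2, 1] end={s0} rej; 3/3 single-dels accept.
'w4p': N↓-sim [23, 17, 6, 1] end={s0} rej; 3/3 del acc.
'45w4f': run [23, 19, 14, 8, 2, 1] end={s0} — reject; 5/5 single-dels accept.
4 words, ⪯-incomp.

Antichain: [ppf, ppp, w4p, 45w4f].


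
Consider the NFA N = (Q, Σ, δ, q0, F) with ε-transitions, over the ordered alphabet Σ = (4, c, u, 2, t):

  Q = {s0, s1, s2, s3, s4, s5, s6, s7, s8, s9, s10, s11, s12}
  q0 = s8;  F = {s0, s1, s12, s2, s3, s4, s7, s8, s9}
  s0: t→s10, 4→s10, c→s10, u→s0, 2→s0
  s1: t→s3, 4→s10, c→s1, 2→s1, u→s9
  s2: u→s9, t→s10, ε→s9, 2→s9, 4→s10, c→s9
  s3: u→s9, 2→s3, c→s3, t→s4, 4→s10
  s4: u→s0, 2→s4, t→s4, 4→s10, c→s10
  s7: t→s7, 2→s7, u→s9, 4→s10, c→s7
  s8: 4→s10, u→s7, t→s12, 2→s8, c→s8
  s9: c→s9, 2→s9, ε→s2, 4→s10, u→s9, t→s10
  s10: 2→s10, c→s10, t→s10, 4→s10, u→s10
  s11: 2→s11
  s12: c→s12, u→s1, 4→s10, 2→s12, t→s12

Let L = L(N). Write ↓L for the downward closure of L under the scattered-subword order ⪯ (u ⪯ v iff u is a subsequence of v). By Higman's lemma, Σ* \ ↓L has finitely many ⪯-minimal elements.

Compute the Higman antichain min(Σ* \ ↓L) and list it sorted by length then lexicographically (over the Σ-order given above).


Antichain: [4, uut, tuttc].

|Q|=13, |F|=9, |δ|=53 (2 ε).
min D↑ (9 st, q0=0, F={1}): 0:4→1,c→0,u→2,2→0,t→3 1:4→1,c→1,u→1,2→1,t→1 2:4→1,c→2,u→4,2→2,t→2 3:4→1,c→3,u→5,2→3,t→3 4:4→1,c→4,u→4,2→4,t→1 5:4→1,c→5,u→4,2→5,t→6 6:4→1,c→6,u→4,2→6,t→7 7:4→1,c→1,u→8,2→7,t→7 8:4→1,c→1,u→8,2→8,t→1 (ε-aug+det+¬).
'4': |S_i|=[10, 1] end={s10} ∉↓L; 1/1 single-dels accept.
'uut': N↓-sim [10, 8, 4, 1] end={s10} ∉↓L; 3/3 single-dels accept.
'tuttc': N↓-sim [10, 9, 7, 6, 3, 1] end={s10} ∉↓L; 5/5 deletions ∈↓L.
3 obstructions.


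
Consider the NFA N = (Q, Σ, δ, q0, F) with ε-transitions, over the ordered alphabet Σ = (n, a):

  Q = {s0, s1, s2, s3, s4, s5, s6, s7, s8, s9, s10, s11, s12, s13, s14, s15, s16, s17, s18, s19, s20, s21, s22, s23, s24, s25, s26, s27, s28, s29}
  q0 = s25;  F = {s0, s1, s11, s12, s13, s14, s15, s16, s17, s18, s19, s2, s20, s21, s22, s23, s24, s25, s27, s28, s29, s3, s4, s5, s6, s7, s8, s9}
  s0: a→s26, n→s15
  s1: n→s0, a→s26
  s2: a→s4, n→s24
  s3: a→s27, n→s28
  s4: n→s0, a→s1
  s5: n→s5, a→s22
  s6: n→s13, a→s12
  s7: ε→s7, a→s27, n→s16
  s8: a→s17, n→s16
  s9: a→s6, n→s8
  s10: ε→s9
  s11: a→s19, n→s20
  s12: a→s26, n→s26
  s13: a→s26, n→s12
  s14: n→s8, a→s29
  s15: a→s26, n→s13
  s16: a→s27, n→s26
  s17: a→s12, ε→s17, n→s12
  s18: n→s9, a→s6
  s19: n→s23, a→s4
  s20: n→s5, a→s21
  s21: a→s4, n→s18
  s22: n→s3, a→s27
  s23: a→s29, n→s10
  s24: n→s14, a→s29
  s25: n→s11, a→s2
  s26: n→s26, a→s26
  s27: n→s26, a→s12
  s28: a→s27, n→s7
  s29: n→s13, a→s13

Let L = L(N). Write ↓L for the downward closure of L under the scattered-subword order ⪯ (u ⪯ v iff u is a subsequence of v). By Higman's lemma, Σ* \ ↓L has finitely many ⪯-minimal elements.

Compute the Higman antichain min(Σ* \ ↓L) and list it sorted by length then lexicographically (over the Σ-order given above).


|Q|=30, |F|=28, |δ|=61 (3 ε).
min D↑ (29 st, q0=0, F={20}): 0:n→1,a→2 1:n→3,a→4 2:n→5,a→6 3:n→7,a→8 4:n→9,a→6 5:n→10,a→11 6:n→12,a→13 7:n→7,a→14 8:n→15,a→6 9:n→16,a→11 10:n→17,a→11 11:n→18,a→18 12:n→19,a→20 13:n→12,a→20 14:n→21,a→22 15:n→16,a→23 16:n→17,a→23 17:n→24,a→25 18:n→26,a→20 19:n→18,a→20 20:n→20,a→20 21:n→27,a→22 22:n→20,a→26 23:n→18,a→26 24:n→20,a→22 25:n→26,a→26 26:n→20,a→20 27:n→28,a→22 28:n→24,a→22 [Hopcroft].
'aana': N↓-sim [30, 26, 11, 5, 1] end={s26} rej; 4/4 deletions ∈↓L.
'aaaa': |S_i|=[30, 26, 11, 6, 1] end={s26} — reject; 4/4 single-dels accept.
'nnnaan': |S_i|=[30, 28, 25, 18, 11, 3, 1] end={s26} — reject; 6/6 del acc.
'annnnn': run [30, 26, 20, 15, 8, 4, 1] end={s26} ∉↓L; 6/6 single-dels accept.
'anannn': |S_i|=[30, 26, 20, 7, 3, 2, 1] end={s26} rej; 6/6 deletions ∈↓L.
'anaann': run [30, 26, 20, 7, 3, 2, 1] end={s26} rej; 6/6 single-dels accept.
6 words, ⪯-incomp.

min(Σ*\↓L) = [aana, aaaa, nnnaan, annnnn, anannn, anaann].


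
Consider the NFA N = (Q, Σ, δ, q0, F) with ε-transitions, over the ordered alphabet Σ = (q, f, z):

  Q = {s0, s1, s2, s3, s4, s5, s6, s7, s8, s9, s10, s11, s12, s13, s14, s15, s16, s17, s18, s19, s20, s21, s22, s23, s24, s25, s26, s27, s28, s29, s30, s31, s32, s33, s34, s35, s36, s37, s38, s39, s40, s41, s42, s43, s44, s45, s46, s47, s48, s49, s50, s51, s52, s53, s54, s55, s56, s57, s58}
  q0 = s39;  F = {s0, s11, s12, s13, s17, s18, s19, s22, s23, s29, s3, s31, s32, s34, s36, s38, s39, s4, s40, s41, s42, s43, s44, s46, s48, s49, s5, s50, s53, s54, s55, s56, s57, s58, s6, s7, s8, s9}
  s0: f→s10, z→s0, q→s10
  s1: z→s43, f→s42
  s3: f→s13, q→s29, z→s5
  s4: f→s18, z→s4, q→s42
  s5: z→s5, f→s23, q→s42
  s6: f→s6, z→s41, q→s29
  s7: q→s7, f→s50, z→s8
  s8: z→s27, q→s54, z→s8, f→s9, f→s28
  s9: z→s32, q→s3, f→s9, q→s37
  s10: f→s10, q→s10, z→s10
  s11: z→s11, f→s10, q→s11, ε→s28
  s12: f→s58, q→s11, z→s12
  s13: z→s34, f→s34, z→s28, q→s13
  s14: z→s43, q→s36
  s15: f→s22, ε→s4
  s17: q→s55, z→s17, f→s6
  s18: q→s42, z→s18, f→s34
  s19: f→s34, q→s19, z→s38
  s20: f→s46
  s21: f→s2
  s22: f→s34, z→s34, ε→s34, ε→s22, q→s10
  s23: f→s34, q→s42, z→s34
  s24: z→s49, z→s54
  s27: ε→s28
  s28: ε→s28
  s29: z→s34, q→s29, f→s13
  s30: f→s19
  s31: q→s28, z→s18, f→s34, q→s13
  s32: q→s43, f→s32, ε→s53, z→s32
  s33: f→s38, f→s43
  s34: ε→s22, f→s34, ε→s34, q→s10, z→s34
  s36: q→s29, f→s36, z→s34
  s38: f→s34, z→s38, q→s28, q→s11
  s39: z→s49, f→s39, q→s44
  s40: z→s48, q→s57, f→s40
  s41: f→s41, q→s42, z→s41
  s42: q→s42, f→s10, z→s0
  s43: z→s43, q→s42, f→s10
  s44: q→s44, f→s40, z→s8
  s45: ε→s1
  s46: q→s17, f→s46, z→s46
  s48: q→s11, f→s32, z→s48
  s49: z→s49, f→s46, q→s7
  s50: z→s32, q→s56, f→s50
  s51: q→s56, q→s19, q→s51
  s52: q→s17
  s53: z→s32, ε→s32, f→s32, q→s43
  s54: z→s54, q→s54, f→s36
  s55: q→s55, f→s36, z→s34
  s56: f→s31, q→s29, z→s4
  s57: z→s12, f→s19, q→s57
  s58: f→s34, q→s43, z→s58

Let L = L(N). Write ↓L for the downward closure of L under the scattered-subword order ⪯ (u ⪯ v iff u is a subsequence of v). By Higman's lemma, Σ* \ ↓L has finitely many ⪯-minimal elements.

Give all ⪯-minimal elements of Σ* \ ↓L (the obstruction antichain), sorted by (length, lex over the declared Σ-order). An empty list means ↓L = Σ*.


min(Σ*\↓L) = [qfzqf, qfqffq, qzqfzq, zfqqzq].

|Q|=59, |F|=38, |δ|=150 (11 ε).
min D↑ (37 st, q0=0, F={25}): 0:q→1,f→0,z→2 1:q→1,f→3,z→4 2:q→5,f→6,z→2 3:q→7,f→3,z→8 4:q→9,f→10,z→4 5:q→5,f→11,z→4 6:q→12,f→6,z→6 7:q→7,f→13,z→14 8:q→15,f→16,z→8 9:q→9,f→17,z→9 10:q→18,f→10,z→16 11:q→19,f→11,z→16 12:q→20,f→21,z→12 13:q→13,f→22,z→23 14:q→15,f→24,z→14 15:q→15,f→25,z→15 16:q→26,f→16,z→16 17:q→27,f→17,z→22 18:q→27,f→28,z→29 19:q→27,f→30,z→31 20:q→20,f→17,z→22 21:q→27,f→21,z→32 22:q→25,f→22,z→22 23:q→15,f→22,z→23 24:q→26,f→22,z→24 25:q→25,f→25,z→25 26:q→33,f→25,z→26 27:q→27,f→28,z→22 28:q→28,f→22,z→22 29:q→33,f→34,z→29 30:q→28,f→22,z→35 31:q→33,f→35,z→31 32:q→33,f→32,z→32 33:q→33,f→25,z→36 34:q→33,f→22,z→22 35:q→33,f→22,z→35 36:q→25,f→25,z→36 [Hopcroft].
'qfzqf': |S_i|=[42, 39, 32, 19, 6, 1] end={s10} — reject; 5/5 single-dels accept.
'qfqffq': |S_i|=[42, 39, 32, 23, 15, 3, 1] end={s10} rej; 6/6 deletions ∈↓L.
'qzqfzq': |S_i|=[42, 39, 31, 17, 10, 5, 1] end={s10} — reject; 6/6 deletions ∈↓L.
'zfqqzq': |S_i|=[42, 37, 28, 22, 10, 5, 1] end={s10} ∉↓L; 6/6 del acc.
4 obstructions.


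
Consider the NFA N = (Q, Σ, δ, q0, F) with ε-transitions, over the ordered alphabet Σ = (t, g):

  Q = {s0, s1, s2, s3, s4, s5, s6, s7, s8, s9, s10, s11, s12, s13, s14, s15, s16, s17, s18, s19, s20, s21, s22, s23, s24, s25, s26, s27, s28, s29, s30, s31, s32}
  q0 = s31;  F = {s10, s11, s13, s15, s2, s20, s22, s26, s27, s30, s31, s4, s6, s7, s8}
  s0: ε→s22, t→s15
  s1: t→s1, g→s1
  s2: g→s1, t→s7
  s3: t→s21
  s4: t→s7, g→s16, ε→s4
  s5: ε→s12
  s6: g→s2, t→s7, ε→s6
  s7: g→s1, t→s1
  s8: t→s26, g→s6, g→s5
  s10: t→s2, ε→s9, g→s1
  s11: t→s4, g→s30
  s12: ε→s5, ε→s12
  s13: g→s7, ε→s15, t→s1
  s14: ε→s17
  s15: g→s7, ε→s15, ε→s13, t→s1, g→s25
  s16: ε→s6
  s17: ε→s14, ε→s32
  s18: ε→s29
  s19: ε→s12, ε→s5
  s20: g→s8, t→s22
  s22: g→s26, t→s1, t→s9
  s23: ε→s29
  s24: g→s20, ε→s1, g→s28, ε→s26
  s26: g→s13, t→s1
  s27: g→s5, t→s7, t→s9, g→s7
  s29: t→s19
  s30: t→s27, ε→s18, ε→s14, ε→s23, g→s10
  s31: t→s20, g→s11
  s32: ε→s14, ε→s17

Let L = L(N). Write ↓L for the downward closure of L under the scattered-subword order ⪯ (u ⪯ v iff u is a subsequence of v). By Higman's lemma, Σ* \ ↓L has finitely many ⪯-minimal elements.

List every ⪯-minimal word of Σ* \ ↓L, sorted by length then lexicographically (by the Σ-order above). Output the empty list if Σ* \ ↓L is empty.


min(Σ*\↓L) = [ttt, gttg, gggg, tggtg, ggtgt].

|Q|=33, |F|=15, |δ|=67 (25 ε).
min D↑ (15 st, q0=0, F={7}): 0:t→1,g→2 1:t→3,g→4 2:t→5,g→6 3:t→7,g→8 4:t→8,g→9 5:t→10,g→9 6:t→11,g→12 7:t→7,g→7 8:t→7,g→13 9:t→10,g→14 10:t→7,g→7 11:t→10,g→10 12:t→14,g→7 13:t→7,g→10 14:t→10,g→7 [Hopcroft].
'ttt': run [28, 18, 8, 2] end={s1,s9} — reject; 3/3 single-dels accept.
'gttg': |S_i|=[28, 25, 15, 3, 1] end={s1} rej; 4/4 del acc.
'gggg': |S_i|=[28, 25, 21, 8, 1] end={s1} — reject; 4/4 single-dels accept.
'tggtg': N↓-sim [28, 18, 12, 9, 2, 1] end={s1} ∉↓L; 5/5 del acc.
'ggtgt': |S_i|=[28, 25, 21, 8, 4, 1] end={s1} rej; 5/5 del acc.
5 words, ⪯-incomp.


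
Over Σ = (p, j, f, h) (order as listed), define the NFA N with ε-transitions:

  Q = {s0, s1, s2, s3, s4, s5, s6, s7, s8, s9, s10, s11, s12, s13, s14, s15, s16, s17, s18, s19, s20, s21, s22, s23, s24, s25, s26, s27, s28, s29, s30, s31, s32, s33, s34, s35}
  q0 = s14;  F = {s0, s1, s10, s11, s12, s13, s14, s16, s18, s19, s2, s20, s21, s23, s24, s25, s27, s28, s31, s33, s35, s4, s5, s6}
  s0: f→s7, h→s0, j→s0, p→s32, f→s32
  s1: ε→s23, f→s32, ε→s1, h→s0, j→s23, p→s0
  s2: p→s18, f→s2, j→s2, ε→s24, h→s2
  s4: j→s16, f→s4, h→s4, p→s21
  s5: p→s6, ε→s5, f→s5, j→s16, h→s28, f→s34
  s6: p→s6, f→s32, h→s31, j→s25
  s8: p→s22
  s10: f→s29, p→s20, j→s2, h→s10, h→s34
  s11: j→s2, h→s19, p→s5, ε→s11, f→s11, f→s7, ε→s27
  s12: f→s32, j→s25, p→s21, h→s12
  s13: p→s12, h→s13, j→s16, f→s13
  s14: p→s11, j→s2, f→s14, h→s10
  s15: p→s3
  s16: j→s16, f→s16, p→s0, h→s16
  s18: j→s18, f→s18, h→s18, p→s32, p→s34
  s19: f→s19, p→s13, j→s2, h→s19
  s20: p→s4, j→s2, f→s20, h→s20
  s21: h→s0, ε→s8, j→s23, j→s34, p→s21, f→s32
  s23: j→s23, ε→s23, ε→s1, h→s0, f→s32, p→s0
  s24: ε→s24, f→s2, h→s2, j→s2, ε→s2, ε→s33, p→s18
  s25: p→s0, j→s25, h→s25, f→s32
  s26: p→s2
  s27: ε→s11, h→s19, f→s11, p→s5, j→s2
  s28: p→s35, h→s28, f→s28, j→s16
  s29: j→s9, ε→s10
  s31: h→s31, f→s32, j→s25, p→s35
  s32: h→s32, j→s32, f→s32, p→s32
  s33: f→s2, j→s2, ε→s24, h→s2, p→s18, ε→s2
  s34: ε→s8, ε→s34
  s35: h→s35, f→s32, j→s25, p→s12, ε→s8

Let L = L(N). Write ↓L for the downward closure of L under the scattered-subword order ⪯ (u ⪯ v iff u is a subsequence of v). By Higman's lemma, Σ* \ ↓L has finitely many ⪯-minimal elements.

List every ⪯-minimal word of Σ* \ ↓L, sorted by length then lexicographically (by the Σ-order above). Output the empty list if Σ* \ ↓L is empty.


min(Σ*\↓L) = [jpp, pppf, hppphp].

|Q|=36, |F|=24, |δ|=129 (19 ε).
min D↑ (21 st, q0=0, F={12}): 0:p→1,j→2,f→0,h→3 1:p→4,j→2,f→1,h→5 2:p→6,j→2,f→2,h→2 3:p→7,j→2,f→3,h→3 4:p→8,j→9,f→4,h→10 5:p→11,j→2,f→5,h→5 6:p→12,j→6,f→6,h→6 7:p→13,j→2,f→7,h→7 8:p→8,j→14,f→12,h→15 9:p→16,j→9,f→9,h→9 10:p→17,j→9,f→10,h→10 11:p→18,j→9,f→11,h→11 12:p→12,j→12,f→12,h→12 13:p→19,j→9,f→13,h→13 14:p→16,j→14,f→12,h→14 15:p→17,j→14,f→12,h→15 16:p→12,j→16,f→12,h→16 17:p→18,j→14,f→12,h→17 18:p→19,j→14,f→12,h→18 19:p→19,j→20,f→12,h→16 20:p→16,j→20,f→12,h→16 [Hopcroft].
'jpp': N↓-sim [31, 15, 7, 4] end={s22,s32,s34,s8} — reject; 3/3 del acc.
'pppf': N↓-sim [31, 27, 20, 14, 2] end={s32,s7} — reject; 4/4 deletions ∈↓L.
'hppphp': run [31, 26, 20, 14, 9, 3, 1] end={s32} — reject; 6/6 deletions ∈↓L.
3 minimals (antichain).


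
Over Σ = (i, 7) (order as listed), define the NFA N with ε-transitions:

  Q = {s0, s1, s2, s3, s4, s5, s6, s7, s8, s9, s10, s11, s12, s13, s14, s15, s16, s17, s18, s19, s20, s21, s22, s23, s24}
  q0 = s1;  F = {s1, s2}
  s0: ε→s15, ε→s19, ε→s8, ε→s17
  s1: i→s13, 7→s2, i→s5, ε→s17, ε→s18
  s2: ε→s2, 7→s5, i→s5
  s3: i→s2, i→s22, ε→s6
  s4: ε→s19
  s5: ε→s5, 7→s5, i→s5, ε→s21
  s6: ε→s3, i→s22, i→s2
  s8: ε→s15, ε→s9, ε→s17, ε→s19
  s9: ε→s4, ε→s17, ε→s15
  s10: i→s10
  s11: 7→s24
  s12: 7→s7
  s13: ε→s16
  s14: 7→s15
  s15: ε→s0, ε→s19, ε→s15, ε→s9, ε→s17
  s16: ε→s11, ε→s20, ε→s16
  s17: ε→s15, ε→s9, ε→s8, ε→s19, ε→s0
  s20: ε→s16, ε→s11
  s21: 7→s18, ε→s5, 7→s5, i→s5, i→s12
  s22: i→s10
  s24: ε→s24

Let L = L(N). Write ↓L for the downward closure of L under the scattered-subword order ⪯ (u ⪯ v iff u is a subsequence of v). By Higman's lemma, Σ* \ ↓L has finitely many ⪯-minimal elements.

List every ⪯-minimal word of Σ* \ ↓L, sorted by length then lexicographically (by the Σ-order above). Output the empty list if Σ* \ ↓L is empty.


Antichain: [i, 77].

|Q|=25, |F|=2, |δ|=57 (37 ε).
min D↑ (3 st, q0=0, F={1}): 0:i→1,7→2 1:i→1,7→1 2:i→1,7→1 [Hopcroft].
'i': |S_i|=[19, 10] end={s11,s12,s13,s16,s18,s20,s21,s24,s5,s7} rej; 1/1 del acc.
'77': |S_i|=[19, 7, 5] end={s12,s18,s21,s5,s7} — reject; 2/2 deletions ∈↓L.
2 words, ⪯-incomp.


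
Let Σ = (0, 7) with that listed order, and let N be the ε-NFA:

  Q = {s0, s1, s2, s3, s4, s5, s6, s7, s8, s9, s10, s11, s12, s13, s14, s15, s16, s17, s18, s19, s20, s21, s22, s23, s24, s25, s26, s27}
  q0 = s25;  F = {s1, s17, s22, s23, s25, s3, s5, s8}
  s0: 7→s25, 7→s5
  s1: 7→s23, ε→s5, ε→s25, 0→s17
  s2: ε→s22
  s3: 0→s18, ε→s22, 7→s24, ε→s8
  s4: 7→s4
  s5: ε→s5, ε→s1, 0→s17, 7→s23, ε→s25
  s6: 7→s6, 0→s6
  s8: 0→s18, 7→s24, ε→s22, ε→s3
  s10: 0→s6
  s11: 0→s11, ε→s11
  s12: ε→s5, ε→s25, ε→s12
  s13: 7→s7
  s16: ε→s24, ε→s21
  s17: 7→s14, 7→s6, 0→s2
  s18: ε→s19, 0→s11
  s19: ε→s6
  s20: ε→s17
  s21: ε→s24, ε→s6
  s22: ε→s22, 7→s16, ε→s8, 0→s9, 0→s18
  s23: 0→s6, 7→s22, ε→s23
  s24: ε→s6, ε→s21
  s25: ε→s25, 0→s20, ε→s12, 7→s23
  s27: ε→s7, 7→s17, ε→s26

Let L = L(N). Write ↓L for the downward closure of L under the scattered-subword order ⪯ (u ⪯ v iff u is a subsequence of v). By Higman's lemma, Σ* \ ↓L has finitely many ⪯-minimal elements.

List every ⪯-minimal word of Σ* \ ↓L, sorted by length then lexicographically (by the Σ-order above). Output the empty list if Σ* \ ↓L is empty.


Antichain: [07, 70, 000, 777].

|Q|=28, |F|=8, |δ|=58 (30 ε).
min D↑ (5 st, q0=0, F={4}): 0:0→1,7→2 1:0→3,7→4 2:0→4,7→3 3:0→4,7→4 4:0→4,7→4.
'07': run [20, 15, 5] end={s14,s16,s21,s24,s6} rej; 2/2 single-dels accept.
'70': N↓-sim [20, 13, 5] end={s11,s18,s19,s6,s9} rej; 2/2 deletions ∈↓L.
'000': run [20, 15, 12, 5] end={s11,s18,s19,s6,s9} ∉↓L; 3/3 single-dels accept.
'777': |S_i|=[20, 13, 11, 4] end={s16,s21,s24,s6} — reject; 3/3 deletions ∈↓L.
4 obstructions.


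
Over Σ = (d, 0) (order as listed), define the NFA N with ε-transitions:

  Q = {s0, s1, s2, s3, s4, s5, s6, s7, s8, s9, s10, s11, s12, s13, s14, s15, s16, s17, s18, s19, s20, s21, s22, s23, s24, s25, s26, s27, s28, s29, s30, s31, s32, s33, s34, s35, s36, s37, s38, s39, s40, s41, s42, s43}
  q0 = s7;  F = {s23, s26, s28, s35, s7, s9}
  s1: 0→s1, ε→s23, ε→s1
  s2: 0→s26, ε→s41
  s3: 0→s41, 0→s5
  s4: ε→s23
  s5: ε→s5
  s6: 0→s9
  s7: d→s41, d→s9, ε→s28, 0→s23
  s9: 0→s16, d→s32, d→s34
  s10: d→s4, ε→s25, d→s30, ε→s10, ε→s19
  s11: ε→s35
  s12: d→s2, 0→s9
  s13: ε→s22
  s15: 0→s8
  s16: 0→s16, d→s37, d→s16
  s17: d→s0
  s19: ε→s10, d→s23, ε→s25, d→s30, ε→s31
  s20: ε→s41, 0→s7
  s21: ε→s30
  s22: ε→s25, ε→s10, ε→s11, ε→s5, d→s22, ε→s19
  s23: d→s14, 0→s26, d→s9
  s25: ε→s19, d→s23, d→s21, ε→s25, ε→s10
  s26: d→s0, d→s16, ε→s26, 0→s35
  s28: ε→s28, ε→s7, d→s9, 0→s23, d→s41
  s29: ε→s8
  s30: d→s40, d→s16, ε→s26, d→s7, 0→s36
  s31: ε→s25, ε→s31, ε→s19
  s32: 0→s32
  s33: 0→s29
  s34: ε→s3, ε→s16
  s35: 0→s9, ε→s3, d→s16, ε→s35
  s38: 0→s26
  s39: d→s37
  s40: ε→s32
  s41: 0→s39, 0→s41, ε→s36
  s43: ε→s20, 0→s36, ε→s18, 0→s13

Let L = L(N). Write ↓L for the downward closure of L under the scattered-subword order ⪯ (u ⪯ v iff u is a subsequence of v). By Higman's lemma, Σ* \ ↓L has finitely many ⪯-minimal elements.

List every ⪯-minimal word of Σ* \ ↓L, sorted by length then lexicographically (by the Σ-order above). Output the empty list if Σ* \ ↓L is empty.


|Q|=44, |F|=6, |δ|=89 (40 ε).
min D↑ (6 st, q0=0, F={3}): 0:d→1,0→2 1:d→3,0→3 2:d→1,0→4 3:d→3,0→3 4:d→3,0→5 5:d→3,0→1 [Hopcroft].
'dd': run [17, 12, 9] end={s16,s3,s32,s34,s36,s37,s39,s41,s5} ∉↓L; 2/2 deletions ∈↓L.
'd0': run [17, 12, 7] end={s16,s32,s36,s37,s39,s41,s5} — reject; 2/2 single-dels accept.
'00d': N↓-sim [17, 15, 13, 10] end={s0,s16,s3,s32,s34,s36,s37,s39,s41,s5} rej; 3/3 deletions ∈↓L.
'00000': N↓-sim [17, 15, 13, 11, 10, 7] end={s16,s32,s36,s37,s39,s41,s5} rej; 5/5 del acc.
4 words, ⪯-incomp.

A = [dd, d0, 00d, 00000].


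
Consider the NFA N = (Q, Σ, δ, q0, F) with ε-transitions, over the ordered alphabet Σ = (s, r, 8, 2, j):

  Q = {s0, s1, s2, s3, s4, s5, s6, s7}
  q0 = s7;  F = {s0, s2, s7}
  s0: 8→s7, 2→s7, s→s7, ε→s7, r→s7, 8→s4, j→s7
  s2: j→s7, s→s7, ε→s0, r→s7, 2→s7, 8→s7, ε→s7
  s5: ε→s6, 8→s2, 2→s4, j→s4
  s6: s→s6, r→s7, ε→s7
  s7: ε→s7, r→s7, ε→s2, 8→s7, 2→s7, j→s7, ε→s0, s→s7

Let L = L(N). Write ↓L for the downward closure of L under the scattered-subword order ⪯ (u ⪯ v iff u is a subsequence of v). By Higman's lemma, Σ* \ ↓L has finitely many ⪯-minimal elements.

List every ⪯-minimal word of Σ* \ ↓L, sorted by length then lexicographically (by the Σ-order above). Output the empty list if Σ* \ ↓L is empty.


|Q|=8, |F|=3, |δ|=29 (8 ε).
min D↑ (1 st, q0=0, F={}): 0:s→0,r→0,8→0,2→0,j→0 (ε-aug+det+¬).
L(D↑) = ∅ ⇒ ↓L = Σ*.

A = [].


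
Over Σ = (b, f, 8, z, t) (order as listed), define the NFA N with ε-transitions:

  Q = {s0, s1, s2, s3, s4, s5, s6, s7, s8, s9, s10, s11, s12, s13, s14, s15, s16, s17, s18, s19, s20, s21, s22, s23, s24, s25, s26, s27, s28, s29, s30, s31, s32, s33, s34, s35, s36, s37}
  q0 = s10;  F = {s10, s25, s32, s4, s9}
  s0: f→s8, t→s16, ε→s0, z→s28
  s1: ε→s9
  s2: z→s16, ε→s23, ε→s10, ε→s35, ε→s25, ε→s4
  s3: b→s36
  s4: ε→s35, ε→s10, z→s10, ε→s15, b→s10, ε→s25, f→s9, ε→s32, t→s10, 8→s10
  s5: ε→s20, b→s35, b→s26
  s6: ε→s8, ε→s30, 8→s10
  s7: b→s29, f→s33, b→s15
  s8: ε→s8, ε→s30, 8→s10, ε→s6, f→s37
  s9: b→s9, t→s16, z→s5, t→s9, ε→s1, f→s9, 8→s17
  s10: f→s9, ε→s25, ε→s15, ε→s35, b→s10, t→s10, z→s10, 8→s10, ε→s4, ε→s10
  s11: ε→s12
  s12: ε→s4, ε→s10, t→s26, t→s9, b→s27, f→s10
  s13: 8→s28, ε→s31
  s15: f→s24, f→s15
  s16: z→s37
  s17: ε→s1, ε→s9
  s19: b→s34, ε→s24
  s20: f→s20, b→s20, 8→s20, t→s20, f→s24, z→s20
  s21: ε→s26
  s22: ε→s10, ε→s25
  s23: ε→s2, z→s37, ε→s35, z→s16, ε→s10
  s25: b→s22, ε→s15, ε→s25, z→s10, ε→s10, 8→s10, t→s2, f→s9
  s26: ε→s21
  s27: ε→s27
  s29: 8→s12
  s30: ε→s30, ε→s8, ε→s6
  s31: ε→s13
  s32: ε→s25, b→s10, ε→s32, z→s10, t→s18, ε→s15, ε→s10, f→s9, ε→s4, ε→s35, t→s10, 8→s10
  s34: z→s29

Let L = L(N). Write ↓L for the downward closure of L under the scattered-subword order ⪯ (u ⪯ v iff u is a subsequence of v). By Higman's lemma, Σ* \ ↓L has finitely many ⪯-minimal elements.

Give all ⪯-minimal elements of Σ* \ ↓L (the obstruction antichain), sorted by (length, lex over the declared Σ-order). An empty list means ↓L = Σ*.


|Q|=38, |F|=5, |δ|=111 (52 ε).
min D↑ (3 st, q0=0, F={2}): 0:b→0,f→1,8→0,z→0,t→0 1:b→1,f→1,8→1,z→2,t→1 2:b→2,f→2,8→2,z→2,t→2 [Hopcroft].
'fz': N↓-sim [20, 12, 7] end={s20,s21,s24,s26,s35,s37,s5} rej; 2/2 single-dels accept.
1 obstructions.

A = [fz].


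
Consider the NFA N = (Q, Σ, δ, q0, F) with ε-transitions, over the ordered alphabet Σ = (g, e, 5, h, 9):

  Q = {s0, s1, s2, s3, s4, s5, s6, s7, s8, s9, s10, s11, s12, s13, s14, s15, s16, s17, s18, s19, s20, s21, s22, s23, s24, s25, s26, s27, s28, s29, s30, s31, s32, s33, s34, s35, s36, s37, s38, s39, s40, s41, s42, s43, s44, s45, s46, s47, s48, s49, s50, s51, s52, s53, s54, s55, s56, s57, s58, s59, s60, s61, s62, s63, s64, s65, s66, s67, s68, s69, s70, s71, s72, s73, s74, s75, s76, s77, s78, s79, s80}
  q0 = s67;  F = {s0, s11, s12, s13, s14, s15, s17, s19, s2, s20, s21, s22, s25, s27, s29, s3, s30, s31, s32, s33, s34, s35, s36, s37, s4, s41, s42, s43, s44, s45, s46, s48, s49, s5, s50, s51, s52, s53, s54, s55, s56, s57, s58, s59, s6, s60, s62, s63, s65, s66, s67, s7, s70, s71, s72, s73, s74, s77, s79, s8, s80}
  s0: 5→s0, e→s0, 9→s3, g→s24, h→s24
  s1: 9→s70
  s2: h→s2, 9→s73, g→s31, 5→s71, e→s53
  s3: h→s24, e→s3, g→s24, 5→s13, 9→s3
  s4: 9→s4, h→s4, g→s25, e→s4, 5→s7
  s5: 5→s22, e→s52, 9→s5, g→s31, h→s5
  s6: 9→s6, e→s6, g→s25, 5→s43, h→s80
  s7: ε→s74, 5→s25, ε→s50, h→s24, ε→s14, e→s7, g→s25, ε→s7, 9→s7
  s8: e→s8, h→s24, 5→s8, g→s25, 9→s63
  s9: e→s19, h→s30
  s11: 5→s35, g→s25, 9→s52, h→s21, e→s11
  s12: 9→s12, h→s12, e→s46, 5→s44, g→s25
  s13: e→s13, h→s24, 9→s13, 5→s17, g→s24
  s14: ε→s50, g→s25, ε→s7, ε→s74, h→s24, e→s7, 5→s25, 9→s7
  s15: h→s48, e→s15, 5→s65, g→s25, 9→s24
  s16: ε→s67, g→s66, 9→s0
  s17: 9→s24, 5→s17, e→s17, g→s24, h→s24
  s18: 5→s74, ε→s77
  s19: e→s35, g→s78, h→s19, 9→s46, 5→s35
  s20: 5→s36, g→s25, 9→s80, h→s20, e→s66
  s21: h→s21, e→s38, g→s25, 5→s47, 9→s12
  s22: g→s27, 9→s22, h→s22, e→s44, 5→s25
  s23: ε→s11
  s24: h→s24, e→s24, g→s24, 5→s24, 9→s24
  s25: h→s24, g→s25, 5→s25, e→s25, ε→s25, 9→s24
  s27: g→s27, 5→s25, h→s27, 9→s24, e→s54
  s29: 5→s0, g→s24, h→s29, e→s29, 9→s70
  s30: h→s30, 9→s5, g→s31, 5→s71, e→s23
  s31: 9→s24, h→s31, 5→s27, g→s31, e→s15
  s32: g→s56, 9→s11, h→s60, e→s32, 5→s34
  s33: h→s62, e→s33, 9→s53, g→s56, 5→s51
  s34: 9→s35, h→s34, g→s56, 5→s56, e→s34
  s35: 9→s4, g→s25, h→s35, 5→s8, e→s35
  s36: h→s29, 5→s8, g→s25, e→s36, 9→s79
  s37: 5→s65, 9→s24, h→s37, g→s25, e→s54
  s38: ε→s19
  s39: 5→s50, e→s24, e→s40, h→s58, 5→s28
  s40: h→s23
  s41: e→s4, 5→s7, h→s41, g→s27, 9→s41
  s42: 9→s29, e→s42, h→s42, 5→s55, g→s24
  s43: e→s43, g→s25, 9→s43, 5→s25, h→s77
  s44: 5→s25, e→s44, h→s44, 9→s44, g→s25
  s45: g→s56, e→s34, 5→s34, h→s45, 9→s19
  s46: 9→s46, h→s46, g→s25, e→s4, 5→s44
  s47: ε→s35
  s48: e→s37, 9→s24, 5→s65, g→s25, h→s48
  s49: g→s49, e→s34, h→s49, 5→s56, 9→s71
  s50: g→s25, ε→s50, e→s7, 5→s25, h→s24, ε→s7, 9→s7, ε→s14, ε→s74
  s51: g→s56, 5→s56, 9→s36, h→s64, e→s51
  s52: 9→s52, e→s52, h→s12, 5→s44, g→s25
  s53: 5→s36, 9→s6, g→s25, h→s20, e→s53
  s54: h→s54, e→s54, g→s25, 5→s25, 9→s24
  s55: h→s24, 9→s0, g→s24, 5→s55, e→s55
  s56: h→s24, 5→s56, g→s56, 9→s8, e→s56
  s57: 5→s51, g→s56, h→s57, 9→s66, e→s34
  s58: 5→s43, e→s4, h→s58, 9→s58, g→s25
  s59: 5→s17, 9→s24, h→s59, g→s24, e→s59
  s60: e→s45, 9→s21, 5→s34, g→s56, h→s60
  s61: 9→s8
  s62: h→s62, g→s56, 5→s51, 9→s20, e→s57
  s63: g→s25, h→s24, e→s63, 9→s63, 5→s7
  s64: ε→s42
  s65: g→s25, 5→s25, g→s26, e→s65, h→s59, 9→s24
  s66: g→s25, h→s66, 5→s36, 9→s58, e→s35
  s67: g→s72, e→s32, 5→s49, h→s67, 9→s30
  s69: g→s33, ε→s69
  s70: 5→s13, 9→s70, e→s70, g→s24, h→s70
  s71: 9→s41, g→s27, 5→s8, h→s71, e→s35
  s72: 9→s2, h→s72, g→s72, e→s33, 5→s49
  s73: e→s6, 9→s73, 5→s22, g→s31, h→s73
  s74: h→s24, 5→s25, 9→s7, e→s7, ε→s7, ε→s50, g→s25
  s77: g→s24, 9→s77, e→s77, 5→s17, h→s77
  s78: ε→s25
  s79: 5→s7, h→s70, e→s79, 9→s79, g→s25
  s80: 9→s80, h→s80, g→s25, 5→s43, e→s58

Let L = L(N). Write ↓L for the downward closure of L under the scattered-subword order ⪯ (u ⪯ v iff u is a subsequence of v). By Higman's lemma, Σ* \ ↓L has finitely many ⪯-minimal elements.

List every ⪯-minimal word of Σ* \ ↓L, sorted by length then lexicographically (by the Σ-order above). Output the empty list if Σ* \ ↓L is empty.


|Q|=81, |F|=61, |δ|=347 (22 ε).
min D↑ (59 st, q0=0, F={18}): 0:g→1,e→2,5→3,h→0,9→4 1:g→1,e→5,5→3,h→1,9→6 2:g→7,e→2,5→8,h→9,9→10 3:g→3,e→8,5→7,h→3,9→11 4:g→12,e→10,5→11,h→4,9→13 5:g→7,e→5,5→14,h→15,9→16 6:g→12,e→16,5→11,h→6,9→17 7:g→7,e→7,5→7,h→18,9→19 8:g→7,e→8,5→7,h→8,9→20 9:g→7,e→21,5→8,h→9,9→22 10:g→23,e→10,5→20,h→22,9→24 11:g→25,e→20,5→19,h→11,9→26 12:g→12,e→27,5→25,h→12,9→18 13:g→12,e→24,5→28,h→13,9→13 14:g→7,e→14,5→7,h→29,9→30 15:g→7,e→31,5→14,h→15,9→32 16:g→23,e→16,5→30,h→32,9→33 17:g→12,e→33,5→28,h→17,9→17 18:g→18,e→18,5→18,h→18,9→18 19:g→23,e→19,5→19,h→18,9→34 20:g→23,e→20,5→19,h→20,9→35 21:g→7,e→8,5→8,h→21,9→36 22:g→23,e→36,5→20,h→22,9→37 23:g→23,e→23,5→23,h→18,9→18 24:g→23,e→24,5→38,h→37,9→24 25:g→25,e→39,5→23,h→25,9→18 26:g→25,e→35,5→40,h→26,9→26 27:g→23,e→27,5→41,h→42,9→18 28:g→25,e→38,5→23,h→28,9→28 29:g→18,e→29,5→43,h→29,9→44 30:g→23,e→30,5→19,h→44,9→45 31:g→7,e→8,5→14,h→31,9→46 32:g→23,e→46,5→30,h→32,9→47 33:g→23,e→33,5→48,h→47,9→33 34:g→23,e→34,5→40,h→18,9→34 35:g→23,e→35,5→40,h→35,9→35 36:g→23,e→20,5→20,h→36,9→49 37:g→23,e→49,5→38,h→37,9→37 38:g→23,e→38,5→23,h→38,9→38 39:g→23,e→39,5→23,h→39,9→18 40:g→23,e→40,5→23,h→18,9→40 41:g→23,e→41,5→23,h→50,9→18 42:g→23,e→51,5→41,h→42,9→18 43:g→18,e→43,5→43,h→18,9→52 44:g→18,e→44,5→52,h→44,9→53 45:g→23,e→45,5→40,h→53,9→45 46:g→23,e→20,5→30,h→46,9→54 47:g→23,e→54,5→48,h→47,9→47 48:g→23,e→48,5→23,h→55,9→48 49:g→23,e→35,5→38,h→49,9→49 50:g→18,e→50,5→56,h→50,9→18 51:g→23,e→39,5→41,h→51,9→18 52:g→18,e→52,5→52,h→18,9→57 53:g→18,e→53,5→58,h→53,9→53 54:g→23,e→35,5→48,h→54,9→54 55:g→18,e→55,5→56,h→55,9→55 56:g→18,e→56,5→56,h→18,9→18 57:g→18,e→57,5→58,h→18,9→57 58:g→18,e→58,5→56,h→18,9→58.
'egh': |S_i|=[68, 56, 11, 1] end={s24} rej; 3/3 deletions ∈↓L.
'55h': |S_i|=[68, 37, 14, 1] end={s24} — reject; 3/3 deletions ∈↓L.
'9g9': |S_i|=[68, 53, 13, 1] end={s24} — reject; 3/3 del acc.
'ge5hg': run [68, 53, 43, 26, 12, 1] end={s24} ∉↓L; 5/5 del acc.
'99559': |S_i|=[68, 53, 35, 17, 3, 1] end={s24} ∉↓L; 5/5 single-dels accept.
'ehee5h': N↓-sim [68, 56, 48, 40, 31, 14, 1] end={s24} ∉↓L; 6/6 deletions ∈↓L.
6 words, ⪯-incomp.

A = [egh, 55h, 9g9, ge5hg, 99559, ehee5h].


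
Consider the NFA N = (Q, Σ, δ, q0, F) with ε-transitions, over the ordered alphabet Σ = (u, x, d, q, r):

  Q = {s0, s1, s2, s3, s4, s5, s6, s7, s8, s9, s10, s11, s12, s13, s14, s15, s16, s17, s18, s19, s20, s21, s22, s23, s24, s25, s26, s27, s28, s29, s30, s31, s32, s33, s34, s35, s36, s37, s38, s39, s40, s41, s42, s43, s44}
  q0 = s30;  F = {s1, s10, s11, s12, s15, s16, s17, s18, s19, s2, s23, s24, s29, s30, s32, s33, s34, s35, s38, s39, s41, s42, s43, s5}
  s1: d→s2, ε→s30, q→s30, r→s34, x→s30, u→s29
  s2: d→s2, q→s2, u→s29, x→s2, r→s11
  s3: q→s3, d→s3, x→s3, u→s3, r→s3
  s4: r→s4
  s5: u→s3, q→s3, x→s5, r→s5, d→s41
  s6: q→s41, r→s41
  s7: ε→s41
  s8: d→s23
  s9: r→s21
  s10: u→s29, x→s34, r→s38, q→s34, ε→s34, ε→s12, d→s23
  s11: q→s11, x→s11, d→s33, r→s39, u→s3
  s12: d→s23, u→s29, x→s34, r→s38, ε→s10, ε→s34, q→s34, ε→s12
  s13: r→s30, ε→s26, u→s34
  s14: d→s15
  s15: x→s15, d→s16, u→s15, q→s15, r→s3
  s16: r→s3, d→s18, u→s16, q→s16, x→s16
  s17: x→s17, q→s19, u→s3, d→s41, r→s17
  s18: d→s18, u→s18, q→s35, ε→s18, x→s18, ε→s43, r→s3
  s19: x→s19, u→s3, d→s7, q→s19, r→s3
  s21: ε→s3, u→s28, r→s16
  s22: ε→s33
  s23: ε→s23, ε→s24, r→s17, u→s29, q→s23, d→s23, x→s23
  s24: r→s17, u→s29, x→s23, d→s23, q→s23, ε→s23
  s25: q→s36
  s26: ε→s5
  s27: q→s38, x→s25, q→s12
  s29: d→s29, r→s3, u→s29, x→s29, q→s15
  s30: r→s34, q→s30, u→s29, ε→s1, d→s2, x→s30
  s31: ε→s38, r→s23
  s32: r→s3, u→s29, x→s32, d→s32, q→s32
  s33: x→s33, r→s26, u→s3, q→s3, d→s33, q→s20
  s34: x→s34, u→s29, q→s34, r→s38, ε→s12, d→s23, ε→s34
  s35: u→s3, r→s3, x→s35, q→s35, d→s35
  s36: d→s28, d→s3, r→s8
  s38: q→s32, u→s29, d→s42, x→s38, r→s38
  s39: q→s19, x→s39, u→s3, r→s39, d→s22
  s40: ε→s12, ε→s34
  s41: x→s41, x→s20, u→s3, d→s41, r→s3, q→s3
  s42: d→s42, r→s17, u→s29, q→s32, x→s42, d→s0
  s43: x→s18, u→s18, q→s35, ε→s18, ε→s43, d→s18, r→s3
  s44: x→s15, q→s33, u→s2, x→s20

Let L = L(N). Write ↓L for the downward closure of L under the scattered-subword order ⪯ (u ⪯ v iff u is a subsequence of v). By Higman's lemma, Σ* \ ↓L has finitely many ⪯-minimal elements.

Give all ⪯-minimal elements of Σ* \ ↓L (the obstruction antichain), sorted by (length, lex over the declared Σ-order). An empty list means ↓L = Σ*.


|Q|=45, |F|=24, |δ|=174 (24 ε).
min D↑ (20 st, q0=0, F={5}): 0:u→1,x→0,d→2,q→0,r→3 1:u→1,x→1,d→1,q→4,r→5 2:u→1,x→2,d→2,q→2,r→6 3:u→1,x→3,d→7,q→3,r→8 4:u→4,x→4,d→9,q→4,r→5 5:u→5,x→5,d→5,q→5,r→5 6:u→5,x→6,d→10,q→6,r→11 7:u→1,x→7,d→7,q→7,r→12 8:u→1,x→8,d→13,q→14,r→8 9:u→9,x→9,d→15,q→9,r→5 10:u→5,x→10,d→10,q→5,r→16 11:u→5,x→11,d→10,q→17,r→11 12:u→5,x→12,d→18,q→17,r→12 13:u→1,x→13,d→13,q→14,r→12 14:u→1,x→14,d→14,q→14,r→5 15:u→15,x→15,d→15,q→19,r→5 16:u→5,x→16,d→18,q→5,r→16 17:u→5,x→17,d→18,q→17,r→5 18:u→5,x→18,d→18,q→5,r→5 19:u→5,x→19,d→19,q→19,r→5 [Hopcroft].
'ur': N↓-sim [30, 7, 1] end={s3} ∉↓L; 2/2 single-dels accept.
'dru': run [30, 24, 12, 1] end={s3} — reject; 3/3 single-dels accept.
'drdq': run [30, 24, 12, 8, 2] end={s20,s3} — reject; 4/4 deletions ∈↓L.
'rrqr': run [30, 27, 21, 12, 1] end={s3} rej; 4/4 del acc.
'rdrdr': N↓-sim [30, 27, 21, 8, 4, 1] end={s3} ∉↓L; 5/5 deletions ∈↓L.
'uqddqu': run [30, 7, 6, 5, 4, 2, 1] end={s3} — reject; 6/6 single-dels accept.
6 obstructions.

A = [ur, dru, drdq, rrqr, rdrdr, uqddqu].
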